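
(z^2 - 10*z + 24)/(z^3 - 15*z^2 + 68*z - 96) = (z - 6)/(z^2 - 11*z + 24)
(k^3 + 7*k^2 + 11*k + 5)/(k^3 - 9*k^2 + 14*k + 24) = (k^2 + 6*k + 5)/(k^2 - 10*k + 24)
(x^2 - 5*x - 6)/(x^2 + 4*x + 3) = (x - 6)/(x + 3)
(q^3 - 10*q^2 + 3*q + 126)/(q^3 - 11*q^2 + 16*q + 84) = (q + 3)/(q + 2)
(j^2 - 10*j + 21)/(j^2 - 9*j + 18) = (j - 7)/(j - 6)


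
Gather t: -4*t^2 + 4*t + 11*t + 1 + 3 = -4*t^2 + 15*t + 4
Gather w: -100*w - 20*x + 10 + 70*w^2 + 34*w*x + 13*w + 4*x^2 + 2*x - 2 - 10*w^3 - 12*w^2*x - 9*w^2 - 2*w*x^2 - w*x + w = -10*w^3 + w^2*(61 - 12*x) + w*(-2*x^2 + 33*x - 86) + 4*x^2 - 18*x + 8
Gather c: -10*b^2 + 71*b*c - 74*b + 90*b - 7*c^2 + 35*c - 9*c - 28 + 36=-10*b^2 + 16*b - 7*c^2 + c*(71*b + 26) + 8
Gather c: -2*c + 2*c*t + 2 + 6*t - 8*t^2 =c*(2*t - 2) - 8*t^2 + 6*t + 2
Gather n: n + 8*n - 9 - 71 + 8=9*n - 72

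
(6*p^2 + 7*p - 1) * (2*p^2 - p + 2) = 12*p^4 + 8*p^3 + 3*p^2 + 15*p - 2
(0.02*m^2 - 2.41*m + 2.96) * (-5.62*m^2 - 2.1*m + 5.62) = -0.1124*m^4 + 13.5022*m^3 - 11.4618*m^2 - 19.7602*m + 16.6352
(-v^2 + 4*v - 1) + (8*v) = -v^2 + 12*v - 1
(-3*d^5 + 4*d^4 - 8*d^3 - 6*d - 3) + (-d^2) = -3*d^5 + 4*d^4 - 8*d^3 - d^2 - 6*d - 3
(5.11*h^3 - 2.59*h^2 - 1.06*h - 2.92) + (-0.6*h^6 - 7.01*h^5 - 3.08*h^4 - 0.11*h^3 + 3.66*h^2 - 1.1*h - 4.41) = -0.6*h^6 - 7.01*h^5 - 3.08*h^4 + 5.0*h^3 + 1.07*h^2 - 2.16*h - 7.33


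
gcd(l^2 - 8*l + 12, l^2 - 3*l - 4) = 1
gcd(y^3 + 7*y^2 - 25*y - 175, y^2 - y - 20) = y - 5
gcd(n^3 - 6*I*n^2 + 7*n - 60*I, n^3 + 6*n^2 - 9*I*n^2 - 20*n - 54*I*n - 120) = n^2 - 9*I*n - 20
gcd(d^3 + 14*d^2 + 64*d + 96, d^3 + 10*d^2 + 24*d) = d^2 + 10*d + 24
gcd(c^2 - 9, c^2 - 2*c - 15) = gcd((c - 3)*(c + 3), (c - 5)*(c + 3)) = c + 3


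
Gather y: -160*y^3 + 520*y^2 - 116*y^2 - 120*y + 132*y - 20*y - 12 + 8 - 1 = -160*y^3 + 404*y^2 - 8*y - 5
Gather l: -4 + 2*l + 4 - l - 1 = l - 1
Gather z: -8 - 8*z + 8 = -8*z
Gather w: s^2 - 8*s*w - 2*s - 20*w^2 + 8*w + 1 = s^2 - 2*s - 20*w^2 + w*(8 - 8*s) + 1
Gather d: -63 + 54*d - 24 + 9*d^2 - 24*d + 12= 9*d^2 + 30*d - 75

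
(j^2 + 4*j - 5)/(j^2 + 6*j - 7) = (j + 5)/(j + 7)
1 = 1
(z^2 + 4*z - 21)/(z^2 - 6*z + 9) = (z + 7)/(z - 3)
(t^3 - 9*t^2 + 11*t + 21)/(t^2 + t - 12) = (t^2 - 6*t - 7)/(t + 4)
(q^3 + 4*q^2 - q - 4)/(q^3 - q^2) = 1 + 5/q + 4/q^2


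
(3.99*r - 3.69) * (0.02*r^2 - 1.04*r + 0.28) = 0.0798*r^3 - 4.2234*r^2 + 4.9548*r - 1.0332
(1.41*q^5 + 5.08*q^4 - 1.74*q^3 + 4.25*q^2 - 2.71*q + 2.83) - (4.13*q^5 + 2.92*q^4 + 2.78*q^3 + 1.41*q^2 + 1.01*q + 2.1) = -2.72*q^5 + 2.16*q^4 - 4.52*q^3 + 2.84*q^2 - 3.72*q + 0.73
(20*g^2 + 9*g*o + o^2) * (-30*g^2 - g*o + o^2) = -600*g^4 - 290*g^3*o - 19*g^2*o^2 + 8*g*o^3 + o^4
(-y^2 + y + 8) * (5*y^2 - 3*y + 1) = -5*y^4 + 8*y^3 + 36*y^2 - 23*y + 8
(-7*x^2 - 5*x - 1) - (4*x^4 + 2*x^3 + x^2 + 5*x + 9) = -4*x^4 - 2*x^3 - 8*x^2 - 10*x - 10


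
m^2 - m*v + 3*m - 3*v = (m + 3)*(m - v)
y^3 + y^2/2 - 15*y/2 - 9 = (y - 3)*(y + 3/2)*(y + 2)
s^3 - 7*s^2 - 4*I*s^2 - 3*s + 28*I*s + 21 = (s - 7)*(s - 3*I)*(s - I)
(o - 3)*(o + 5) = o^2 + 2*o - 15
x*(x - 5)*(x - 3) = x^3 - 8*x^2 + 15*x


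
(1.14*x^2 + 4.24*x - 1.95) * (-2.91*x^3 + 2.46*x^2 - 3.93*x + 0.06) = -3.3174*x^5 - 9.534*x^4 + 11.6247*x^3 - 21.3918*x^2 + 7.9179*x - 0.117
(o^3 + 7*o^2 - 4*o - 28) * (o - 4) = o^4 + 3*o^3 - 32*o^2 - 12*o + 112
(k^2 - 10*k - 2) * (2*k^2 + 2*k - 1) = 2*k^4 - 18*k^3 - 25*k^2 + 6*k + 2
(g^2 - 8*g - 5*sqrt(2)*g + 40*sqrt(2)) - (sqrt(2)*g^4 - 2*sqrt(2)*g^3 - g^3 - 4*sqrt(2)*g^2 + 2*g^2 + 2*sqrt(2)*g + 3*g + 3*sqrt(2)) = -sqrt(2)*g^4 + g^3 + 2*sqrt(2)*g^3 - g^2 + 4*sqrt(2)*g^2 - 11*g - 7*sqrt(2)*g + 37*sqrt(2)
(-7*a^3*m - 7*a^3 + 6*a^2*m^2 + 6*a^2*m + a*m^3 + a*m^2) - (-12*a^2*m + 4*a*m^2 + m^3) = -7*a^3*m - 7*a^3 + 6*a^2*m^2 + 18*a^2*m + a*m^3 - 3*a*m^2 - m^3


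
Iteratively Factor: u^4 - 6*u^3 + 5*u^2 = (u - 5)*(u^3 - u^2) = u*(u - 5)*(u^2 - u) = u*(u - 5)*(u - 1)*(u)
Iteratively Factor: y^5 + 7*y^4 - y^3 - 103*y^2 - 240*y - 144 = (y + 3)*(y^4 + 4*y^3 - 13*y^2 - 64*y - 48) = (y - 4)*(y + 3)*(y^3 + 8*y^2 + 19*y + 12) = (y - 4)*(y + 3)*(y + 4)*(y^2 + 4*y + 3) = (y - 4)*(y + 1)*(y + 3)*(y + 4)*(y + 3)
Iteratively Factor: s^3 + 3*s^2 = (s)*(s^2 + 3*s) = s*(s + 3)*(s)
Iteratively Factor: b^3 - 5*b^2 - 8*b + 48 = (b + 3)*(b^2 - 8*b + 16) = (b - 4)*(b + 3)*(b - 4)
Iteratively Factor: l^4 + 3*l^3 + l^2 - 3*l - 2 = (l + 2)*(l^3 + l^2 - l - 1) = (l + 1)*(l + 2)*(l^2 - 1) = (l - 1)*(l + 1)*(l + 2)*(l + 1)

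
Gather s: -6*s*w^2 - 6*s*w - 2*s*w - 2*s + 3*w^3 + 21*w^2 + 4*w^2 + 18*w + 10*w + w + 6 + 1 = s*(-6*w^2 - 8*w - 2) + 3*w^3 + 25*w^2 + 29*w + 7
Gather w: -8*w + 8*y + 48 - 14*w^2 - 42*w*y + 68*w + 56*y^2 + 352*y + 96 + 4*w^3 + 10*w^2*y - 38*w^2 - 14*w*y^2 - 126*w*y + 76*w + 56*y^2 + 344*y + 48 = 4*w^3 + w^2*(10*y - 52) + w*(-14*y^2 - 168*y + 136) + 112*y^2 + 704*y + 192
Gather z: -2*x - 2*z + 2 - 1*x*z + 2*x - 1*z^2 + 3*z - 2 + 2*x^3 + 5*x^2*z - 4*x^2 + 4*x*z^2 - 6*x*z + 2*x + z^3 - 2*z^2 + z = 2*x^3 - 4*x^2 + 2*x + z^3 + z^2*(4*x - 3) + z*(5*x^2 - 7*x + 2)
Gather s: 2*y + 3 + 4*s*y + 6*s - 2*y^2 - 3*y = s*(4*y + 6) - 2*y^2 - y + 3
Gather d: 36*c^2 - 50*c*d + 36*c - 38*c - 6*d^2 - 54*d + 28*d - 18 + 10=36*c^2 - 2*c - 6*d^2 + d*(-50*c - 26) - 8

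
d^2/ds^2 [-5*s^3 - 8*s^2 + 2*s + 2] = -30*s - 16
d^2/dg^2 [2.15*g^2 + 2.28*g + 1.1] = 4.30000000000000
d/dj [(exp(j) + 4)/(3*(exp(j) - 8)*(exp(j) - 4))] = (-exp(2*j) - 8*exp(j) + 80)*exp(j)/(3*(exp(4*j) - 24*exp(3*j) + 208*exp(2*j) - 768*exp(j) + 1024))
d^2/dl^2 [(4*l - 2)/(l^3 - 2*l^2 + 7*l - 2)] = 4*((2*l - 1)*(3*l^2 - 4*l + 7)^2 + (-6*l^2 + 8*l - (2*l - 1)*(3*l - 2) - 14)*(l^3 - 2*l^2 + 7*l - 2))/(l^3 - 2*l^2 + 7*l - 2)^3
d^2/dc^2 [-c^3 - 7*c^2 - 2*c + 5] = -6*c - 14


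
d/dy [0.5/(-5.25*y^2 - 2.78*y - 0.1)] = (5.25*y + 1.39)/(5.25*y^2 + 2.78*y + 0.1)^2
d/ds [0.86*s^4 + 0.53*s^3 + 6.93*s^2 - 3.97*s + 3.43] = 3.44*s^3 + 1.59*s^2 + 13.86*s - 3.97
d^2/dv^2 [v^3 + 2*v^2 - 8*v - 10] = 6*v + 4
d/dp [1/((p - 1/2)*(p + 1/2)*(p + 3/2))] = 16*(-12*p^2 - 12*p + 1)/(64*p^6 + 192*p^5 + 112*p^4 - 96*p^3 - 68*p^2 + 12*p + 9)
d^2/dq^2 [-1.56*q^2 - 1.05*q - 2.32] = -3.12000000000000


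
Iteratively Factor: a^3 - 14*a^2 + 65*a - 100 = (a - 5)*(a^2 - 9*a + 20) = (a - 5)*(a - 4)*(a - 5)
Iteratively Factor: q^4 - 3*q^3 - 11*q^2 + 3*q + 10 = (q + 2)*(q^3 - 5*q^2 - q + 5) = (q + 1)*(q + 2)*(q^2 - 6*q + 5) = (q - 5)*(q + 1)*(q + 2)*(q - 1)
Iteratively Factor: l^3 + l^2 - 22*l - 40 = (l + 2)*(l^2 - l - 20) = (l + 2)*(l + 4)*(l - 5)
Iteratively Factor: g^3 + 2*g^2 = (g + 2)*(g^2) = g*(g + 2)*(g)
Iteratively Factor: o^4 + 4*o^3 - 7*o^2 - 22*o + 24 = (o + 3)*(o^3 + o^2 - 10*o + 8) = (o - 2)*(o + 3)*(o^2 + 3*o - 4) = (o - 2)*(o - 1)*(o + 3)*(o + 4)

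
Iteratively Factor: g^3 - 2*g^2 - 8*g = (g)*(g^2 - 2*g - 8) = g*(g - 4)*(g + 2)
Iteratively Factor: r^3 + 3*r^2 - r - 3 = (r - 1)*(r^2 + 4*r + 3) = (r - 1)*(r + 1)*(r + 3)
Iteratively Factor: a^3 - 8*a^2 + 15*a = (a - 5)*(a^2 - 3*a) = (a - 5)*(a - 3)*(a)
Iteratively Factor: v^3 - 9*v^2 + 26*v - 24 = (v - 4)*(v^2 - 5*v + 6) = (v - 4)*(v - 2)*(v - 3)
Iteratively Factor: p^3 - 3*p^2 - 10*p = (p - 5)*(p^2 + 2*p) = (p - 5)*(p + 2)*(p)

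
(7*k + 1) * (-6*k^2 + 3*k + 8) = -42*k^3 + 15*k^2 + 59*k + 8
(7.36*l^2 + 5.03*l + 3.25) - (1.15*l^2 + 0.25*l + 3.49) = 6.21*l^2 + 4.78*l - 0.24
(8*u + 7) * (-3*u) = -24*u^2 - 21*u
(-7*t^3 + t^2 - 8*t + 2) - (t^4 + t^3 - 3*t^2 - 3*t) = -t^4 - 8*t^3 + 4*t^2 - 5*t + 2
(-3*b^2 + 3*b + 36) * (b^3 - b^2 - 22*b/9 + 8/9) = -3*b^5 + 6*b^4 + 121*b^3/3 - 46*b^2 - 256*b/3 + 32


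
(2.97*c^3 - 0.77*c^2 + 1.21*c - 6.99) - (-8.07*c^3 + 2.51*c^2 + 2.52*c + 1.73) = 11.04*c^3 - 3.28*c^2 - 1.31*c - 8.72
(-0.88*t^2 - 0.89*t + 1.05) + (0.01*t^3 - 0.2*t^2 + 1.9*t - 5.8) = 0.01*t^3 - 1.08*t^2 + 1.01*t - 4.75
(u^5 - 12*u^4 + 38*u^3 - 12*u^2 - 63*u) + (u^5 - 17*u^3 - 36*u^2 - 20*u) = 2*u^5 - 12*u^4 + 21*u^3 - 48*u^2 - 83*u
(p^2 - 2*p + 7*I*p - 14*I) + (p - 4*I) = p^2 - p + 7*I*p - 18*I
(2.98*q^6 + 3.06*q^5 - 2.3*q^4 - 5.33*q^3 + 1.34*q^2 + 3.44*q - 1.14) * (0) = 0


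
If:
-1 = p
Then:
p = -1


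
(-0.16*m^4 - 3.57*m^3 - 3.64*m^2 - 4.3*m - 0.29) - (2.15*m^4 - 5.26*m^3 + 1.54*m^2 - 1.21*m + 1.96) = -2.31*m^4 + 1.69*m^3 - 5.18*m^2 - 3.09*m - 2.25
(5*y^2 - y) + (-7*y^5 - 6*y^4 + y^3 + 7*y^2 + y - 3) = -7*y^5 - 6*y^4 + y^3 + 12*y^2 - 3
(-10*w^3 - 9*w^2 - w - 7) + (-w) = -10*w^3 - 9*w^2 - 2*w - 7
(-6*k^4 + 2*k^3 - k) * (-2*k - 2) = 12*k^5 + 8*k^4 - 4*k^3 + 2*k^2 + 2*k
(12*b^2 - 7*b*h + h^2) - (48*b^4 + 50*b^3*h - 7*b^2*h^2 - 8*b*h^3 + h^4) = -48*b^4 - 50*b^3*h + 7*b^2*h^2 + 12*b^2 + 8*b*h^3 - 7*b*h - h^4 + h^2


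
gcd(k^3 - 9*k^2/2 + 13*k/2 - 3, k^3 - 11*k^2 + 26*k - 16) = k^2 - 3*k + 2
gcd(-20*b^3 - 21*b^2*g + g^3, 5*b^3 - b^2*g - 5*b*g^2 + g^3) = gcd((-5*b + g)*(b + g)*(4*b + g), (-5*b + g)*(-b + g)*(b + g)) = 5*b^2 + 4*b*g - g^2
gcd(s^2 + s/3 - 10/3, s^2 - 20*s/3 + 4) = 1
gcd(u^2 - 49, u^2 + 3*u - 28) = u + 7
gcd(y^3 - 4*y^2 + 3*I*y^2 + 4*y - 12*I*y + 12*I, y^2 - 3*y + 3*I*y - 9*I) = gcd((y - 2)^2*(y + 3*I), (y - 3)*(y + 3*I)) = y + 3*I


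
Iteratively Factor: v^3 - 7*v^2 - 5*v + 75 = (v - 5)*(v^2 - 2*v - 15) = (v - 5)^2*(v + 3)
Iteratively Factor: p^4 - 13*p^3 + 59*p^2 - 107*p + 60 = (p - 4)*(p^3 - 9*p^2 + 23*p - 15) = (p - 5)*(p - 4)*(p^2 - 4*p + 3) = (p - 5)*(p - 4)*(p - 1)*(p - 3)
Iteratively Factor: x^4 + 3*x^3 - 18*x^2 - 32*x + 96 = (x + 4)*(x^3 - x^2 - 14*x + 24) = (x + 4)^2*(x^2 - 5*x + 6) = (x - 3)*(x + 4)^2*(x - 2)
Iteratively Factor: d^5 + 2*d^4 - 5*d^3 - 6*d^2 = (d + 3)*(d^4 - d^3 - 2*d^2) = d*(d + 3)*(d^3 - d^2 - 2*d) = d*(d - 2)*(d + 3)*(d^2 + d) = d^2*(d - 2)*(d + 3)*(d + 1)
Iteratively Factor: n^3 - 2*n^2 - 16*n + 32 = (n + 4)*(n^2 - 6*n + 8) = (n - 4)*(n + 4)*(n - 2)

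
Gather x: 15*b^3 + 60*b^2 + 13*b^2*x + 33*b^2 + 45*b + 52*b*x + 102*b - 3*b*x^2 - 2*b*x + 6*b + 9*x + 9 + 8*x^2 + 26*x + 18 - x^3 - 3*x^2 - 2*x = 15*b^3 + 93*b^2 + 153*b - x^3 + x^2*(5 - 3*b) + x*(13*b^2 + 50*b + 33) + 27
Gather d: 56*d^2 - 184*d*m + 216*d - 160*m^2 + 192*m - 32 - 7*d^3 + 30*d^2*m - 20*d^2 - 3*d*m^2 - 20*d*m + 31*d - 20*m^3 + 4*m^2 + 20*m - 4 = -7*d^3 + d^2*(30*m + 36) + d*(-3*m^2 - 204*m + 247) - 20*m^3 - 156*m^2 + 212*m - 36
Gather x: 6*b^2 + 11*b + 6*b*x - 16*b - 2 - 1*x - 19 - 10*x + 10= 6*b^2 - 5*b + x*(6*b - 11) - 11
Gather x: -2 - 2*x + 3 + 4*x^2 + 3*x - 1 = 4*x^2 + x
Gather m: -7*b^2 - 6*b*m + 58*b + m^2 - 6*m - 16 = -7*b^2 + 58*b + m^2 + m*(-6*b - 6) - 16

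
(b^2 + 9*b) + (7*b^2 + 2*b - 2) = 8*b^2 + 11*b - 2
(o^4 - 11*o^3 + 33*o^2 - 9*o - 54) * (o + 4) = o^5 - 7*o^4 - 11*o^3 + 123*o^2 - 90*o - 216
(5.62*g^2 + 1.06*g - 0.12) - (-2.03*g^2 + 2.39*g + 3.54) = 7.65*g^2 - 1.33*g - 3.66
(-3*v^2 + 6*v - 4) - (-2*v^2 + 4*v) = -v^2 + 2*v - 4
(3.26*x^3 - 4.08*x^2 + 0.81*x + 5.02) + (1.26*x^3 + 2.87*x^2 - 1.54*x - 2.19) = 4.52*x^3 - 1.21*x^2 - 0.73*x + 2.83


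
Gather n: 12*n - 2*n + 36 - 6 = 10*n + 30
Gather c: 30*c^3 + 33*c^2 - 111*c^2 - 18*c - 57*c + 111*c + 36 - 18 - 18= 30*c^3 - 78*c^2 + 36*c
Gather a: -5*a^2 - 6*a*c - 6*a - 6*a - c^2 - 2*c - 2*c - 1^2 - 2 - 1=-5*a^2 + a*(-6*c - 12) - c^2 - 4*c - 4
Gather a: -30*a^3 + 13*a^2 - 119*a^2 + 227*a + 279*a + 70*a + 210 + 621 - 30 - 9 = -30*a^3 - 106*a^2 + 576*a + 792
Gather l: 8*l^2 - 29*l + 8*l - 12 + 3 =8*l^2 - 21*l - 9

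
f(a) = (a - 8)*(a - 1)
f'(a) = 2*a - 9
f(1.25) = -1.69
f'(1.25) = -6.50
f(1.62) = -3.96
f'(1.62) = -5.76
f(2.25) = -7.19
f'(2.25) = -4.50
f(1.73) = -4.58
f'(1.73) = -5.54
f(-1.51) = 23.87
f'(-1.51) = -12.02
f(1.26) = -1.75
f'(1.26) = -6.48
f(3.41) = -11.06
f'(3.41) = -2.18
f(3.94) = -11.94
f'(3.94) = -1.12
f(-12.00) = 260.00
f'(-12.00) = -33.00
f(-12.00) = 260.00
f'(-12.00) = -33.00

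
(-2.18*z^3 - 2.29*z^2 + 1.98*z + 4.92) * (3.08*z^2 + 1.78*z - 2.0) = -6.7144*z^5 - 10.9336*z^4 + 6.3822*z^3 + 23.258*z^2 + 4.7976*z - 9.84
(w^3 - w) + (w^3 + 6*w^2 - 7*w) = 2*w^3 + 6*w^2 - 8*w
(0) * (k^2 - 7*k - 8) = 0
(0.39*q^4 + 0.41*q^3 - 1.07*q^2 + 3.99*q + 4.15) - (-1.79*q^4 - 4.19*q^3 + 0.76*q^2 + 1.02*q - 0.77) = 2.18*q^4 + 4.6*q^3 - 1.83*q^2 + 2.97*q + 4.92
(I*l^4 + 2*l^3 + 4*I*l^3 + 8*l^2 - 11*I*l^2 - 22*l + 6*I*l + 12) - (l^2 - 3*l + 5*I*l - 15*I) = I*l^4 + 2*l^3 + 4*I*l^3 + 7*l^2 - 11*I*l^2 - 19*l + I*l + 12 + 15*I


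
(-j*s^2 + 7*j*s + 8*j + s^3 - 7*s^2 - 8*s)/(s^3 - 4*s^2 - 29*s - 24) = (-j + s)/(s + 3)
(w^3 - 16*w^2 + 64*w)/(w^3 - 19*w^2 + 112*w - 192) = w/(w - 3)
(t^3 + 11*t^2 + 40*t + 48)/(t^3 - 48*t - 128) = (t + 3)/(t - 8)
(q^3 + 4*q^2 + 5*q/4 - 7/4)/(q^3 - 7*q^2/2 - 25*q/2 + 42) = (2*q^2 + q - 1)/(2*(q^2 - 7*q + 12))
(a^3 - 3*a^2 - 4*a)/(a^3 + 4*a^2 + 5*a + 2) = a*(a - 4)/(a^2 + 3*a + 2)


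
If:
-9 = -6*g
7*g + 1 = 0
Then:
No Solution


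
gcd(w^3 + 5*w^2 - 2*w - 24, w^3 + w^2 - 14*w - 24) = w + 3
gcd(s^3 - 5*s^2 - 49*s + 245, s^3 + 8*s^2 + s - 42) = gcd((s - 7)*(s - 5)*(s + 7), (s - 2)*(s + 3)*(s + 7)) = s + 7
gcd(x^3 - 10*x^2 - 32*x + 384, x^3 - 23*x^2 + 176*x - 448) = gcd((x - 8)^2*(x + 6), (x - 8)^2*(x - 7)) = x^2 - 16*x + 64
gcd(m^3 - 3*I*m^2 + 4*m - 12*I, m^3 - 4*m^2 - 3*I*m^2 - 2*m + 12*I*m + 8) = m - 2*I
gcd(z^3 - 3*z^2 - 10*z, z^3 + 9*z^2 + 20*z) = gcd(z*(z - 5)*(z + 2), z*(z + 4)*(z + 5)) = z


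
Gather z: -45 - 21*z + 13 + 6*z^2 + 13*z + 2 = 6*z^2 - 8*z - 30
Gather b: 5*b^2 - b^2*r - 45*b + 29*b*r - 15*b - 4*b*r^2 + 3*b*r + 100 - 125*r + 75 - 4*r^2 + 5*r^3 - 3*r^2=b^2*(5 - r) + b*(-4*r^2 + 32*r - 60) + 5*r^3 - 7*r^2 - 125*r + 175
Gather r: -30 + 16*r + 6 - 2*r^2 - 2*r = -2*r^2 + 14*r - 24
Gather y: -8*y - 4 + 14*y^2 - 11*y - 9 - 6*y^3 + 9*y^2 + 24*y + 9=-6*y^3 + 23*y^2 + 5*y - 4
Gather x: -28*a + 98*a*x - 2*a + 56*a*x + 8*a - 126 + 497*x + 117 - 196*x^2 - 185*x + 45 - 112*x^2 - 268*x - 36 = -22*a - 308*x^2 + x*(154*a + 44)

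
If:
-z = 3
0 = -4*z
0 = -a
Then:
No Solution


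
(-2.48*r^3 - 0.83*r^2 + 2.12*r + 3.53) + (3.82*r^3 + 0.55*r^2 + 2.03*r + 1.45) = 1.34*r^3 - 0.28*r^2 + 4.15*r + 4.98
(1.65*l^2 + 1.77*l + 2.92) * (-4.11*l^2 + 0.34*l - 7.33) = -6.7815*l^4 - 6.7137*l^3 - 23.4939*l^2 - 11.9813*l - 21.4036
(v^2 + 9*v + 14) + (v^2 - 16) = 2*v^2 + 9*v - 2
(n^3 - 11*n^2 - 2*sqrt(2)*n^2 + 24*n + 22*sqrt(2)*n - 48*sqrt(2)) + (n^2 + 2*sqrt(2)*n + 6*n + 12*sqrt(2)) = n^3 - 10*n^2 - 2*sqrt(2)*n^2 + 30*n + 24*sqrt(2)*n - 36*sqrt(2)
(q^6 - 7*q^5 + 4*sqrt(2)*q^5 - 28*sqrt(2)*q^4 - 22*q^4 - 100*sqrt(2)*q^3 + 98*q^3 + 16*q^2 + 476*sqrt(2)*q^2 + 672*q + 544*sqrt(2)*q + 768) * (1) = q^6 - 7*q^5 + 4*sqrt(2)*q^5 - 28*sqrt(2)*q^4 - 22*q^4 - 100*sqrt(2)*q^3 + 98*q^3 + 16*q^2 + 476*sqrt(2)*q^2 + 672*q + 544*sqrt(2)*q + 768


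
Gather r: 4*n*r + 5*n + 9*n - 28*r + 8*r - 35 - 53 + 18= 14*n + r*(4*n - 20) - 70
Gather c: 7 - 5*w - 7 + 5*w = 0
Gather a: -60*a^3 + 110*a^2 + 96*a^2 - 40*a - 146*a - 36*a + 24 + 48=-60*a^3 + 206*a^2 - 222*a + 72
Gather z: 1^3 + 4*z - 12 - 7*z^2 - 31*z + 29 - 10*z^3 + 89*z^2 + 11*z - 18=-10*z^3 + 82*z^2 - 16*z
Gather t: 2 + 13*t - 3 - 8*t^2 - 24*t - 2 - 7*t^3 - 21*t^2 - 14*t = -7*t^3 - 29*t^2 - 25*t - 3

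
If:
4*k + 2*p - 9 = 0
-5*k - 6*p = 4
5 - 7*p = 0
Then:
No Solution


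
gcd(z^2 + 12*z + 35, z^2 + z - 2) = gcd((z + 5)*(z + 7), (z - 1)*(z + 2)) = 1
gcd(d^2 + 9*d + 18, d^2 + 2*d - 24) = d + 6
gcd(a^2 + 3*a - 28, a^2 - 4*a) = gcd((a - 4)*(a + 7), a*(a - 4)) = a - 4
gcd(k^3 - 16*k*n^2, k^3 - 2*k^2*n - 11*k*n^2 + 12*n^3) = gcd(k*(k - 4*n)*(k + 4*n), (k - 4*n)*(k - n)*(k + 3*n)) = k - 4*n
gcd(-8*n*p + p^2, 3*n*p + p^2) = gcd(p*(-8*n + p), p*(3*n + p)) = p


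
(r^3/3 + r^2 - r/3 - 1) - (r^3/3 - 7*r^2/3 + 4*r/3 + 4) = 10*r^2/3 - 5*r/3 - 5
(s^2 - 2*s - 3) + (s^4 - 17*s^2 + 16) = s^4 - 16*s^2 - 2*s + 13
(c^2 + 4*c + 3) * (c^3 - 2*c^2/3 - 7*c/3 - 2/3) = c^5 + 10*c^4/3 - 2*c^3 - 12*c^2 - 29*c/3 - 2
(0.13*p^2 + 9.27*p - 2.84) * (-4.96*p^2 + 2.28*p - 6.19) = -0.6448*p^4 - 45.6828*p^3 + 34.4173*p^2 - 63.8565*p + 17.5796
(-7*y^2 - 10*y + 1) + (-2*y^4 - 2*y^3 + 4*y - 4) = -2*y^4 - 2*y^3 - 7*y^2 - 6*y - 3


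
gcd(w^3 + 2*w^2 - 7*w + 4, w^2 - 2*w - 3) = 1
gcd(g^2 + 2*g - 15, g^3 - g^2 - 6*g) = g - 3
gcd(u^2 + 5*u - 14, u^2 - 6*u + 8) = u - 2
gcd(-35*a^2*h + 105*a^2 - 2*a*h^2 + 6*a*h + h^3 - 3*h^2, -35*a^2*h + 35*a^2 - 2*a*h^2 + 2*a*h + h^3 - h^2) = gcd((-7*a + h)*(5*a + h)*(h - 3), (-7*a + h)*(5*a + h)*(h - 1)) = 35*a^2 + 2*a*h - h^2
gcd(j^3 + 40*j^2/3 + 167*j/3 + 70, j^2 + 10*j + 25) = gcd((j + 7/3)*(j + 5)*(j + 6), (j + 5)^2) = j + 5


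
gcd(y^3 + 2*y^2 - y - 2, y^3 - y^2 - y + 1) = y^2 - 1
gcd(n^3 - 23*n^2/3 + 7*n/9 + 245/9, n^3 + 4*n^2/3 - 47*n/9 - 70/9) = n^2 - 2*n/3 - 35/9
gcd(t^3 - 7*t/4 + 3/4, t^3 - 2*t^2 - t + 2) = t - 1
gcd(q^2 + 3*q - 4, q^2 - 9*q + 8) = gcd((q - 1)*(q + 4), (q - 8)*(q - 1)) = q - 1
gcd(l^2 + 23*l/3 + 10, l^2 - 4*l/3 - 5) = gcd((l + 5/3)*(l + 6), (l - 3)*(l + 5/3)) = l + 5/3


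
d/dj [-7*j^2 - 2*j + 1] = -14*j - 2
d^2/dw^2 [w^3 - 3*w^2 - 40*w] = 6*w - 6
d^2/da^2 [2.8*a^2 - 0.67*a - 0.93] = 5.60000000000000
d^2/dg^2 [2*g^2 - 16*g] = 4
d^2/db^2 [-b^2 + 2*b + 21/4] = -2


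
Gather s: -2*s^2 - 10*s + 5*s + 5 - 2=-2*s^2 - 5*s + 3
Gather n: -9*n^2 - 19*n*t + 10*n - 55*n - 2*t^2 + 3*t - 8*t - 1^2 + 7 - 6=-9*n^2 + n*(-19*t - 45) - 2*t^2 - 5*t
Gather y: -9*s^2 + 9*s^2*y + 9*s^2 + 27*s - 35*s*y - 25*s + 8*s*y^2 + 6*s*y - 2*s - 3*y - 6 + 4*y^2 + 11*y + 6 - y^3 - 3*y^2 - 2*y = -y^3 + y^2*(8*s + 1) + y*(9*s^2 - 29*s + 6)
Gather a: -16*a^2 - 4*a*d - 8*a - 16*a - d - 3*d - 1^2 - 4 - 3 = -16*a^2 + a*(-4*d - 24) - 4*d - 8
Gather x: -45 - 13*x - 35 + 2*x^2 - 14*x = 2*x^2 - 27*x - 80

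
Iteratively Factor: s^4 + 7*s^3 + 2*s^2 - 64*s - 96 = (s + 2)*(s^3 + 5*s^2 - 8*s - 48) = (s - 3)*(s + 2)*(s^2 + 8*s + 16) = (s - 3)*(s + 2)*(s + 4)*(s + 4)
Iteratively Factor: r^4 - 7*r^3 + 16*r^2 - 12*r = (r - 3)*(r^3 - 4*r^2 + 4*r) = (r - 3)*(r - 2)*(r^2 - 2*r) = (r - 3)*(r - 2)^2*(r)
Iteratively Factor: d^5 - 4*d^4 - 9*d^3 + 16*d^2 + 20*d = (d)*(d^4 - 4*d^3 - 9*d^2 + 16*d + 20) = d*(d + 2)*(d^3 - 6*d^2 + 3*d + 10) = d*(d - 2)*(d + 2)*(d^2 - 4*d - 5) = d*(d - 5)*(d - 2)*(d + 2)*(d + 1)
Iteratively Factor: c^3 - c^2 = (c - 1)*(c^2) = c*(c - 1)*(c)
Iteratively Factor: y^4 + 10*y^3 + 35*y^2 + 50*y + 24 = (y + 2)*(y^3 + 8*y^2 + 19*y + 12) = (y + 1)*(y + 2)*(y^2 + 7*y + 12) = (y + 1)*(y + 2)*(y + 3)*(y + 4)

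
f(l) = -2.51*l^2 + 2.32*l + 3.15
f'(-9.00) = 47.50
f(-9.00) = -221.04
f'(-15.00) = 77.62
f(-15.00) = -596.40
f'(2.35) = -9.48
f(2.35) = -5.26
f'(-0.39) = 4.28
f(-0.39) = 1.86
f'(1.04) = -2.90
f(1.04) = 2.85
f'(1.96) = -7.52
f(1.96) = -1.95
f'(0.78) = -1.60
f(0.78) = 3.43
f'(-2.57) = 15.22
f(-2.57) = -19.39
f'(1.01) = -2.75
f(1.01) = 2.93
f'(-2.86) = 16.68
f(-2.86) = -24.02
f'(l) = 2.32 - 5.02*l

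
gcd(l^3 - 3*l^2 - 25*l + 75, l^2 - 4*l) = 1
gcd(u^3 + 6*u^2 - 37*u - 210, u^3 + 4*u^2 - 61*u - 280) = u^2 + 12*u + 35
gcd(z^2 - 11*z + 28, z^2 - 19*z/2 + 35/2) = z - 7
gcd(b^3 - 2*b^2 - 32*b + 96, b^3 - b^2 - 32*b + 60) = b + 6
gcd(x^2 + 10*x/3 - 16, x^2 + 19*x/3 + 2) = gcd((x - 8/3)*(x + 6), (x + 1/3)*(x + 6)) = x + 6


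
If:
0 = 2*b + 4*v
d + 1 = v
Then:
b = -2*v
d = v - 1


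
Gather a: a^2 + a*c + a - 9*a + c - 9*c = a^2 + a*(c - 8) - 8*c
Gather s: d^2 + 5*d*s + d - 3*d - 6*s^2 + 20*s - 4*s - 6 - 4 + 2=d^2 - 2*d - 6*s^2 + s*(5*d + 16) - 8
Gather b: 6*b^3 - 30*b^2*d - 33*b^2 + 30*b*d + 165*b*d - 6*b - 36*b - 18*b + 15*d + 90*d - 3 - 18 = 6*b^3 + b^2*(-30*d - 33) + b*(195*d - 60) + 105*d - 21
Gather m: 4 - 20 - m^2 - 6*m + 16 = -m^2 - 6*m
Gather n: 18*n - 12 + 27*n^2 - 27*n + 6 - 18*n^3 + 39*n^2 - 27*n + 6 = -18*n^3 + 66*n^2 - 36*n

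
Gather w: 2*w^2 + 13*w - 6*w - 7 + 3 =2*w^2 + 7*w - 4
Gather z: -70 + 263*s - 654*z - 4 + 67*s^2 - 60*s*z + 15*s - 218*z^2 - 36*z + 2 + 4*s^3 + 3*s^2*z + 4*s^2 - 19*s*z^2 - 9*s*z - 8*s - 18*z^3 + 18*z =4*s^3 + 71*s^2 + 270*s - 18*z^3 + z^2*(-19*s - 218) + z*(3*s^2 - 69*s - 672) - 72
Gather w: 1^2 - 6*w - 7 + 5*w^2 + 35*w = 5*w^2 + 29*w - 6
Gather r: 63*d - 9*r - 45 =63*d - 9*r - 45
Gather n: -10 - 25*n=-25*n - 10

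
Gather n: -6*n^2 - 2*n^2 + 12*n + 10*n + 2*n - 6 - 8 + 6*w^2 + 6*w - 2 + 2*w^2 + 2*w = -8*n^2 + 24*n + 8*w^2 + 8*w - 16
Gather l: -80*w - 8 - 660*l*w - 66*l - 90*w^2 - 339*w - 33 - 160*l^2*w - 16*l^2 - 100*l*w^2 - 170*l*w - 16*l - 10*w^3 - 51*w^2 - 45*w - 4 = l^2*(-160*w - 16) + l*(-100*w^2 - 830*w - 82) - 10*w^3 - 141*w^2 - 464*w - 45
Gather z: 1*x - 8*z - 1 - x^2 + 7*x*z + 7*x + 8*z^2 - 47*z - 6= -x^2 + 8*x + 8*z^2 + z*(7*x - 55) - 7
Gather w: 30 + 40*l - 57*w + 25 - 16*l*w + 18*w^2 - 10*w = 40*l + 18*w^2 + w*(-16*l - 67) + 55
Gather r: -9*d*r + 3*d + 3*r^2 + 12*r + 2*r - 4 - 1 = 3*d + 3*r^2 + r*(14 - 9*d) - 5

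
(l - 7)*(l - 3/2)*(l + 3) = l^3 - 11*l^2/2 - 15*l + 63/2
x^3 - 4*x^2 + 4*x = x*(x - 2)^2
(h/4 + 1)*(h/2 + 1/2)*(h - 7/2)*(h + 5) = h^4/8 + 13*h^3/16 - 3*h^2/4 - 163*h/16 - 35/4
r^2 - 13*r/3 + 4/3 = (r - 4)*(r - 1/3)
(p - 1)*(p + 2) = p^2 + p - 2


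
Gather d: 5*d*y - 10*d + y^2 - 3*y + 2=d*(5*y - 10) + y^2 - 3*y + 2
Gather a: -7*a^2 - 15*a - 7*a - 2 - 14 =-7*a^2 - 22*a - 16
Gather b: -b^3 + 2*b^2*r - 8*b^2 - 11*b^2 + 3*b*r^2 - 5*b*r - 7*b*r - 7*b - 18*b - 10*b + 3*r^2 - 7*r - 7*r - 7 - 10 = -b^3 + b^2*(2*r - 19) + b*(3*r^2 - 12*r - 35) + 3*r^2 - 14*r - 17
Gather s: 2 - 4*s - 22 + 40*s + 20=36*s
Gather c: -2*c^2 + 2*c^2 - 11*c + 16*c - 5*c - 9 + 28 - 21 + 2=0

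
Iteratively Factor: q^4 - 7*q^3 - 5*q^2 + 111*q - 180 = (q + 4)*(q^3 - 11*q^2 + 39*q - 45) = (q - 5)*(q + 4)*(q^2 - 6*q + 9) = (q - 5)*(q - 3)*(q + 4)*(q - 3)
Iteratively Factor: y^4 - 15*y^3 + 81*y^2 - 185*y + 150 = (y - 3)*(y^3 - 12*y^2 + 45*y - 50) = (y - 5)*(y - 3)*(y^2 - 7*y + 10) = (y - 5)^2*(y - 3)*(y - 2)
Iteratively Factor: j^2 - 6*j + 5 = (j - 5)*(j - 1)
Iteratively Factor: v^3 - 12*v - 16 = (v - 4)*(v^2 + 4*v + 4) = (v - 4)*(v + 2)*(v + 2)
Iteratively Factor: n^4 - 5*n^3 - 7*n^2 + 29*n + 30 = (n + 2)*(n^3 - 7*n^2 + 7*n + 15) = (n + 1)*(n + 2)*(n^2 - 8*n + 15) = (n - 3)*(n + 1)*(n + 2)*(n - 5)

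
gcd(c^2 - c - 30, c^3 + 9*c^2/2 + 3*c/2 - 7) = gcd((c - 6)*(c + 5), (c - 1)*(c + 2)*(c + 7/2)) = 1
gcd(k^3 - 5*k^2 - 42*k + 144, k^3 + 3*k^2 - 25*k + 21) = k - 3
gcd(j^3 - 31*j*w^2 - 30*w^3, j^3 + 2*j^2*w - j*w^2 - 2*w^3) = j + w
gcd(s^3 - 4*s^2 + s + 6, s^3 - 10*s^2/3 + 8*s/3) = s - 2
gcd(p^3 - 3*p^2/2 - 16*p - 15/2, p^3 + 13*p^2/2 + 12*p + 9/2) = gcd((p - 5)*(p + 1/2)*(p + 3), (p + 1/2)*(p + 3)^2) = p^2 + 7*p/2 + 3/2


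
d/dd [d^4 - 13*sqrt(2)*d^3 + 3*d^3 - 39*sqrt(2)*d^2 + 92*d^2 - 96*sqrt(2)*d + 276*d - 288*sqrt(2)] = 4*d^3 - 39*sqrt(2)*d^2 + 9*d^2 - 78*sqrt(2)*d + 184*d - 96*sqrt(2) + 276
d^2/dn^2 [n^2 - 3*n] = 2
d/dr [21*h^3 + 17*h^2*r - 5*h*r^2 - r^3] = 17*h^2 - 10*h*r - 3*r^2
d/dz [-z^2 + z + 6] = 1 - 2*z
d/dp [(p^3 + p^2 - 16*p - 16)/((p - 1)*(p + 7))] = (p^4 + 12*p^3 + p^2 + 18*p + 208)/(p^4 + 12*p^3 + 22*p^2 - 84*p + 49)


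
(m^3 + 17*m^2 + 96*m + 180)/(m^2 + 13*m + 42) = (m^2 + 11*m + 30)/(m + 7)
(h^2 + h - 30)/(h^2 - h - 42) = (h - 5)/(h - 7)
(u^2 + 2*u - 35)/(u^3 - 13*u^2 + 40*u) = (u + 7)/(u*(u - 8))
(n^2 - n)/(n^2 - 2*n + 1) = n/(n - 1)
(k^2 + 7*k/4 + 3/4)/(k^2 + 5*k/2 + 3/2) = (4*k + 3)/(2*(2*k + 3))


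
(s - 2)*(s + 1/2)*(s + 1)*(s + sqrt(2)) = s^4 - s^3/2 + sqrt(2)*s^3 - 5*s^2/2 - sqrt(2)*s^2/2 - 5*sqrt(2)*s/2 - s - sqrt(2)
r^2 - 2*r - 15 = (r - 5)*(r + 3)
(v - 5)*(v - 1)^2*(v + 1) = v^4 - 6*v^3 + 4*v^2 + 6*v - 5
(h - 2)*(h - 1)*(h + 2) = h^3 - h^2 - 4*h + 4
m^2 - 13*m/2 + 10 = (m - 4)*(m - 5/2)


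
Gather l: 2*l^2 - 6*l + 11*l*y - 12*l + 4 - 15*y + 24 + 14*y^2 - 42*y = 2*l^2 + l*(11*y - 18) + 14*y^2 - 57*y + 28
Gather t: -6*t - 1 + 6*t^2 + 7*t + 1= 6*t^2 + t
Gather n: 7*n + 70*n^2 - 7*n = 70*n^2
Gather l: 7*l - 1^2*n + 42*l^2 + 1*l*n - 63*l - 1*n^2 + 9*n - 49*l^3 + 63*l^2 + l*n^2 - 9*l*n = -49*l^3 + 105*l^2 + l*(n^2 - 8*n - 56) - n^2 + 8*n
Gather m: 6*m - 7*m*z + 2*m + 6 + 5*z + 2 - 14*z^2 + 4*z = m*(8 - 7*z) - 14*z^2 + 9*z + 8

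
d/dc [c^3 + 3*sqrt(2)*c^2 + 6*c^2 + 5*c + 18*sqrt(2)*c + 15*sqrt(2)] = 3*c^2 + 6*sqrt(2)*c + 12*c + 5 + 18*sqrt(2)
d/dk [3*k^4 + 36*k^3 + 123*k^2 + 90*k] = 12*k^3 + 108*k^2 + 246*k + 90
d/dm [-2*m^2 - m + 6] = -4*m - 1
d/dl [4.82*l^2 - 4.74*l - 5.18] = 9.64*l - 4.74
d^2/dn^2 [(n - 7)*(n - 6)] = 2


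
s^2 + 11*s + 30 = (s + 5)*(s + 6)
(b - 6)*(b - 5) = b^2 - 11*b + 30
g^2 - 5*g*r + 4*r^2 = (g - 4*r)*(g - r)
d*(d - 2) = d^2 - 2*d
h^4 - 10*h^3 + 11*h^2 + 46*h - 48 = (h - 8)*(h - 3)*(h - 1)*(h + 2)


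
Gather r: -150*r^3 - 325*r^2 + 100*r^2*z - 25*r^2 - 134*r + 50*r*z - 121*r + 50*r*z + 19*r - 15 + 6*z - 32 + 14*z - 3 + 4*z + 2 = -150*r^3 + r^2*(100*z - 350) + r*(100*z - 236) + 24*z - 48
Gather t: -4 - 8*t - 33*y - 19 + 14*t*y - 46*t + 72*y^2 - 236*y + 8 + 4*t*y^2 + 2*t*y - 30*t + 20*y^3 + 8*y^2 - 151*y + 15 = t*(4*y^2 + 16*y - 84) + 20*y^3 + 80*y^2 - 420*y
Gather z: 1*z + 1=z + 1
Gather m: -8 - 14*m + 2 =-14*m - 6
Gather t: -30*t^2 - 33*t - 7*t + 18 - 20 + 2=-30*t^2 - 40*t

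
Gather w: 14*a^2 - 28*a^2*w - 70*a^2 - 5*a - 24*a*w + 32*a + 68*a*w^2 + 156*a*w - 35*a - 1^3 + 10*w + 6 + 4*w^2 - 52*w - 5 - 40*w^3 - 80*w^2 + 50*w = -56*a^2 - 8*a - 40*w^3 + w^2*(68*a - 76) + w*(-28*a^2 + 132*a + 8)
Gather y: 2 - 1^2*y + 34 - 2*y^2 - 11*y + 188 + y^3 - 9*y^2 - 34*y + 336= y^3 - 11*y^2 - 46*y + 560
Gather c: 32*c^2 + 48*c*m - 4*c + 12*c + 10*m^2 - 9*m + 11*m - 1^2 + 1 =32*c^2 + c*(48*m + 8) + 10*m^2 + 2*m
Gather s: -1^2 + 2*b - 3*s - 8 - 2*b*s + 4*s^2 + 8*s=2*b + 4*s^2 + s*(5 - 2*b) - 9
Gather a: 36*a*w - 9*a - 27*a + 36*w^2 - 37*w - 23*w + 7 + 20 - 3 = a*(36*w - 36) + 36*w^2 - 60*w + 24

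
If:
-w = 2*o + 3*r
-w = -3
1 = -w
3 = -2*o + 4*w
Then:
No Solution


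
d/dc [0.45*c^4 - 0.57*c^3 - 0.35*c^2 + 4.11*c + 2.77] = 1.8*c^3 - 1.71*c^2 - 0.7*c + 4.11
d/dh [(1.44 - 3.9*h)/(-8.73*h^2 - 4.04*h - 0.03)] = (-34.047*h^2 + 25.1424*h + 5.9346)/(76.2129*h^4 + 70.5384*h^3 + 16.8454*h^2 + 0.2424*h + 0.0009)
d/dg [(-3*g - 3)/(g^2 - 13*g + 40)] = 3*(g^2 + 2*g - 53)/(g^4 - 26*g^3 + 249*g^2 - 1040*g + 1600)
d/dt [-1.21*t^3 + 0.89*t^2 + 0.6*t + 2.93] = -3.63*t^2 + 1.78*t + 0.6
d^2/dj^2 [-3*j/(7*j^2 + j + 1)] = 6*(-j*(14*j + 1)^2 + (21*j + 1)*(7*j^2 + j + 1))/(7*j^2 + j + 1)^3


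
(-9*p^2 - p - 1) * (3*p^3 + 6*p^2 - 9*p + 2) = -27*p^5 - 57*p^4 + 72*p^3 - 15*p^2 + 7*p - 2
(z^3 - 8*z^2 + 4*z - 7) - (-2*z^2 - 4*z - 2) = z^3 - 6*z^2 + 8*z - 5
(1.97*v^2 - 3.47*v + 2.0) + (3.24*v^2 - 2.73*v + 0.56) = 5.21*v^2 - 6.2*v + 2.56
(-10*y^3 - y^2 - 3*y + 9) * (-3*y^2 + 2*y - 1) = 30*y^5 - 17*y^4 + 17*y^3 - 32*y^2 + 21*y - 9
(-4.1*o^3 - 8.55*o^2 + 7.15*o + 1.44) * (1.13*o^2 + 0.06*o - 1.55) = -4.633*o^5 - 9.9075*o^4 + 13.9215*o^3 + 15.3087*o^2 - 10.9961*o - 2.232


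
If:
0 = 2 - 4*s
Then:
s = 1/2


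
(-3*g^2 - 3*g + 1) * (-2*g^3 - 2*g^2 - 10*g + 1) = 6*g^5 + 12*g^4 + 34*g^3 + 25*g^2 - 13*g + 1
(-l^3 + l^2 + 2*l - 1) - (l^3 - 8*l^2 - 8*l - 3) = -2*l^3 + 9*l^2 + 10*l + 2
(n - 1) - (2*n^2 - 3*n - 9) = -2*n^2 + 4*n + 8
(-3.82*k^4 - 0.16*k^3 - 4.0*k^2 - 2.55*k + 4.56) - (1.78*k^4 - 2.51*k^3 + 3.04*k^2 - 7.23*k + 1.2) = -5.6*k^4 + 2.35*k^3 - 7.04*k^2 + 4.68*k + 3.36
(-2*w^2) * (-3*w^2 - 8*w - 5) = 6*w^4 + 16*w^3 + 10*w^2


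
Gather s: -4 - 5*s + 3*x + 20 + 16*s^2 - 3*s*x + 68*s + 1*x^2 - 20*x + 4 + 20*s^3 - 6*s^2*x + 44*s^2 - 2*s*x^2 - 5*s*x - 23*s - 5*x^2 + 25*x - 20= 20*s^3 + s^2*(60 - 6*x) + s*(-2*x^2 - 8*x + 40) - 4*x^2 + 8*x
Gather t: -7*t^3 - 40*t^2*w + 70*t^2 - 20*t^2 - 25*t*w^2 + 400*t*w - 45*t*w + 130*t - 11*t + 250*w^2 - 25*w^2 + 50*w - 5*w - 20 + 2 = -7*t^3 + t^2*(50 - 40*w) + t*(-25*w^2 + 355*w + 119) + 225*w^2 + 45*w - 18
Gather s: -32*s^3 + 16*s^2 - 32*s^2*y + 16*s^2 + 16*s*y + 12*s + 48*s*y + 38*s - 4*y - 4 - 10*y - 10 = -32*s^3 + s^2*(32 - 32*y) + s*(64*y + 50) - 14*y - 14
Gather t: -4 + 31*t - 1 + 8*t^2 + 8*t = 8*t^2 + 39*t - 5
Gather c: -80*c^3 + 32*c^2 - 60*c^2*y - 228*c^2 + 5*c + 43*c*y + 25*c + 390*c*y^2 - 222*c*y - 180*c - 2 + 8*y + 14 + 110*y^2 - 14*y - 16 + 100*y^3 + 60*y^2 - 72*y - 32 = -80*c^3 + c^2*(-60*y - 196) + c*(390*y^2 - 179*y - 150) + 100*y^3 + 170*y^2 - 78*y - 36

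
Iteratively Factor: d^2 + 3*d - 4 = (d + 4)*(d - 1)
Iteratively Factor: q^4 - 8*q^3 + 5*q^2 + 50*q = (q)*(q^3 - 8*q^2 + 5*q + 50) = q*(q - 5)*(q^2 - 3*q - 10) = q*(q - 5)*(q + 2)*(q - 5)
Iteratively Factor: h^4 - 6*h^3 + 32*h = (h + 2)*(h^3 - 8*h^2 + 16*h) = (h - 4)*(h + 2)*(h^2 - 4*h) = h*(h - 4)*(h + 2)*(h - 4)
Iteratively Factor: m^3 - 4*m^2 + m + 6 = (m - 3)*(m^2 - m - 2) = (m - 3)*(m - 2)*(m + 1)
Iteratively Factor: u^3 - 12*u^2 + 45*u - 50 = (u - 5)*(u^2 - 7*u + 10) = (u - 5)*(u - 2)*(u - 5)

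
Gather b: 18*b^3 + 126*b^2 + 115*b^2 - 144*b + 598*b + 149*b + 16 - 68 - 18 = 18*b^3 + 241*b^2 + 603*b - 70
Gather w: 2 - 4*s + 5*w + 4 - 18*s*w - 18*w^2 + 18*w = -4*s - 18*w^2 + w*(23 - 18*s) + 6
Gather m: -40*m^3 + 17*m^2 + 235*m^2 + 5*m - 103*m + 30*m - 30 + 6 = -40*m^3 + 252*m^2 - 68*m - 24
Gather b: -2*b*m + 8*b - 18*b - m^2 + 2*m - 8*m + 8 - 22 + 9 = b*(-2*m - 10) - m^2 - 6*m - 5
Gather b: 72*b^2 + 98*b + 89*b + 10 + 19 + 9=72*b^2 + 187*b + 38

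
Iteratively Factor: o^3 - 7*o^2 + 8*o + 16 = (o - 4)*(o^2 - 3*o - 4) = (o - 4)*(o + 1)*(o - 4)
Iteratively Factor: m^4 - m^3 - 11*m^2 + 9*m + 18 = (m + 3)*(m^3 - 4*m^2 + m + 6) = (m - 3)*(m + 3)*(m^2 - m - 2) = (m - 3)*(m + 1)*(m + 3)*(m - 2)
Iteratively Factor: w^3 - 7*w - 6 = (w + 2)*(w^2 - 2*w - 3) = (w - 3)*(w + 2)*(w + 1)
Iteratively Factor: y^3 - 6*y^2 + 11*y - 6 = (y - 2)*(y^2 - 4*y + 3) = (y - 3)*(y - 2)*(y - 1)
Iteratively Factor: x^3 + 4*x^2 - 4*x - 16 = (x - 2)*(x^2 + 6*x + 8) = (x - 2)*(x + 4)*(x + 2)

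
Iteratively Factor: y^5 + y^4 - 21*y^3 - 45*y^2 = (y - 5)*(y^4 + 6*y^3 + 9*y^2) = y*(y - 5)*(y^3 + 6*y^2 + 9*y) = y*(y - 5)*(y + 3)*(y^2 + 3*y) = y*(y - 5)*(y + 3)^2*(y)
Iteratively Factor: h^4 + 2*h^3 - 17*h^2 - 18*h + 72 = (h - 3)*(h^3 + 5*h^2 - 2*h - 24) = (h - 3)*(h + 3)*(h^2 + 2*h - 8) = (h - 3)*(h + 3)*(h + 4)*(h - 2)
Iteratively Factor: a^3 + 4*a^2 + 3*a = (a + 1)*(a^2 + 3*a) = a*(a + 1)*(a + 3)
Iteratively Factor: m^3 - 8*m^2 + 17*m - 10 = (m - 1)*(m^2 - 7*m + 10) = (m - 5)*(m - 1)*(m - 2)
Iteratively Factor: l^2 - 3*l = (l - 3)*(l)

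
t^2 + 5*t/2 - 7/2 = (t - 1)*(t + 7/2)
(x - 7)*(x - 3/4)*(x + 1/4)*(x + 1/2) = x^4 - 7*x^3 - 7*x^2/16 + 95*x/32 + 21/32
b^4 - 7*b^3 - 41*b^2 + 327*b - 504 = (b - 8)*(b - 3)^2*(b + 7)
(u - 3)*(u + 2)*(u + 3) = u^3 + 2*u^2 - 9*u - 18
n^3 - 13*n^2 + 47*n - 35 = (n - 7)*(n - 5)*(n - 1)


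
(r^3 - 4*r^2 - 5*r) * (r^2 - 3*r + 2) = r^5 - 7*r^4 + 9*r^3 + 7*r^2 - 10*r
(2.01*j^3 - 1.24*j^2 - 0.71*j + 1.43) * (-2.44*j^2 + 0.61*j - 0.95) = -4.9044*j^5 + 4.2517*j^4 - 0.9335*j^3 - 2.7443*j^2 + 1.5468*j - 1.3585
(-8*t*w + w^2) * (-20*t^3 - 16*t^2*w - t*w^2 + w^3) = 160*t^4*w + 108*t^3*w^2 - 8*t^2*w^3 - 9*t*w^4 + w^5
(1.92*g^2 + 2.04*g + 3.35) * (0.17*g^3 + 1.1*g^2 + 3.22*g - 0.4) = 0.3264*g^5 + 2.4588*g^4 + 8.9959*g^3 + 9.4858*g^2 + 9.971*g - 1.34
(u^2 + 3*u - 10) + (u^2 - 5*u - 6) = 2*u^2 - 2*u - 16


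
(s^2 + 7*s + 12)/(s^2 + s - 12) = (s + 3)/(s - 3)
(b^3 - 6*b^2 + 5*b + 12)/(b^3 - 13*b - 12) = (b - 3)/(b + 3)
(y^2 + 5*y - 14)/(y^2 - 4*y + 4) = (y + 7)/(y - 2)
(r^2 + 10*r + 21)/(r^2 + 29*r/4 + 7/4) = 4*(r + 3)/(4*r + 1)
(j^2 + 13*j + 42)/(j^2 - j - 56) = (j + 6)/(j - 8)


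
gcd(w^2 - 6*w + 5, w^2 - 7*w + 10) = w - 5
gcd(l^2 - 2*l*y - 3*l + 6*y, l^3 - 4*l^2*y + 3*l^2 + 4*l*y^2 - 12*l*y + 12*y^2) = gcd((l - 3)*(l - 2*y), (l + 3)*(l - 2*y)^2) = -l + 2*y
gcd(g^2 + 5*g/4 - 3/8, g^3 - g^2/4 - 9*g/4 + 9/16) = g^2 + 5*g/4 - 3/8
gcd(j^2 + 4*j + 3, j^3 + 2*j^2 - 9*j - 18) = j + 3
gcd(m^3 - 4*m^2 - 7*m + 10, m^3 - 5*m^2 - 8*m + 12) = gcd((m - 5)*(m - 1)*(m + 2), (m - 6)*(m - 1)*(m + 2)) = m^2 + m - 2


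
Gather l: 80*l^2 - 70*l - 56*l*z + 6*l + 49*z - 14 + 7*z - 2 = 80*l^2 + l*(-56*z - 64) + 56*z - 16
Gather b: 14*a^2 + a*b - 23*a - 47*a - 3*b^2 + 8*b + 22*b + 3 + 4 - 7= 14*a^2 - 70*a - 3*b^2 + b*(a + 30)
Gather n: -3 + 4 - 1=0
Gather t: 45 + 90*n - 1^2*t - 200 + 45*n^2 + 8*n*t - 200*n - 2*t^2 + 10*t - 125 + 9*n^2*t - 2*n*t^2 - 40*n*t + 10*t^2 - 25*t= 45*n^2 - 110*n + t^2*(8 - 2*n) + t*(9*n^2 - 32*n - 16) - 280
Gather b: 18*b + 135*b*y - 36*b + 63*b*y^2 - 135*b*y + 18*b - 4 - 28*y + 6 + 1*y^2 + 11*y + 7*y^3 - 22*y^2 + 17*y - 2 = 63*b*y^2 + 7*y^3 - 21*y^2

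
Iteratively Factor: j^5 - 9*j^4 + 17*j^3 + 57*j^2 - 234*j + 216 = (j - 2)*(j^4 - 7*j^3 + 3*j^2 + 63*j - 108) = (j - 2)*(j + 3)*(j^3 - 10*j^2 + 33*j - 36) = (j - 3)*(j - 2)*(j + 3)*(j^2 - 7*j + 12) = (j - 4)*(j - 3)*(j - 2)*(j + 3)*(j - 3)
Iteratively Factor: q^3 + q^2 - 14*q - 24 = (q + 2)*(q^2 - q - 12) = (q - 4)*(q + 2)*(q + 3)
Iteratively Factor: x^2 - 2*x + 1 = (x - 1)*(x - 1)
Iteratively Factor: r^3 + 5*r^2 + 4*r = (r)*(r^2 + 5*r + 4) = r*(r + 4)*(r + 1)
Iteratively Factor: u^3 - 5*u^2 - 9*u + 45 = (u + 3)*(u^2 - 8*u + 15) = (u - 5)*(u + 3)*(u - 3)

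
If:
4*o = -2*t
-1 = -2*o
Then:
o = 1/2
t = -1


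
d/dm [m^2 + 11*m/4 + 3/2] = 2*m + 11/4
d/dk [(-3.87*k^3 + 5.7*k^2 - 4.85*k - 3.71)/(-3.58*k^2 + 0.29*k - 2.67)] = (13.8546*k^4 - 2.2446*k^3 + 15.2887*k^2 - 57.0016*k + 14.0254)/(12.8164*k^4 - 2.0764*k^3 + 19.2013*k^2 - 1.5486*k + 7.1289)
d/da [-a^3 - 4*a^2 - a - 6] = -3*a^2 - 8*a - 1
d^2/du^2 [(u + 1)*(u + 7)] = 2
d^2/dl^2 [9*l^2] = 18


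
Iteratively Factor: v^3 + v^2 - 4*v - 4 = (v + 2)*(v^2 - v - 2) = (v - 2)*(v + 2)*(v + 1)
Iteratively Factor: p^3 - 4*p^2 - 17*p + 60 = (p + 4)*(p^2 - 8*p + 15) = (p - 3)*(p + 4)*(p - 5)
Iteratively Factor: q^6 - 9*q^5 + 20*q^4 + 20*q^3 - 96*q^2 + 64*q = (q - 2)*(q^5 - 7*q^4 + 6*q^3 + 32*q^2 - 32*q) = (q - 2)*(q - 1)*(q^4 - 6*q^3 + 32*q) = (q - 2)*(q - 1)*(q + 2)*(q^3 - 8*q^2 + 16*q) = (q - 4)*(q - 2)*(q - 1)*(q + 2)*(q^2 - 4*q) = (q - 4)^2*(q - 2)*(q - 1)*(q + 2)*(q)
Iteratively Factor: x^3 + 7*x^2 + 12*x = (x + 4)*(x^2 + 3*x) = x*(x + 4)*(x + 3)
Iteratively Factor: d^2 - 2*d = (d - 2)*(d)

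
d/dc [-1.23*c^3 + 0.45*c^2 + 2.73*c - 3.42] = -3.69*c^2 + 0.9*c + 2.73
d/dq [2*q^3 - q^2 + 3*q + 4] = 6*q^2 - 2*q + 3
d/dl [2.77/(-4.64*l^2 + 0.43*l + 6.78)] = (25.7056*l - 1.1911)/(-4.64*l^2 + 0.43*l + 6.78)^2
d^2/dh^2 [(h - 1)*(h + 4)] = 2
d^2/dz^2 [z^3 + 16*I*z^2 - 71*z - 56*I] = 6*z + 32*I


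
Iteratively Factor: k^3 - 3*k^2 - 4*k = (k)*(k^2 - 3*k - 4) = k*(k + 1)*(k - 4)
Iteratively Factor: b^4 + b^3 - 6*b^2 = (b - 2)*(b^3 + 3*b^2) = b*(b - 2)*(b^2 + 3*b) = b*(b - 2)*(b + 3)*(b)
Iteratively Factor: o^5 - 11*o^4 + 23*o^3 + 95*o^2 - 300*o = (o - 5)*(o^4 - 6*o^3 - 7*o^2 + 60*o) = o*(o - 5)*(o^3 - 6*o^2 - 7*o + 60) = o*(o - 5)*(o - 4)*(o^2 - 2*o - 15) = o*(o - 5)^2*(o - 4)*(o + 3)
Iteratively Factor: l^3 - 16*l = (l + 4)*(l^2 - 4*l) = l*(l + 4)*(l - 4)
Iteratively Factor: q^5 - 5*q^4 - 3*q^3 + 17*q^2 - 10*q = (q - 1)*(q^4 - 4*q^3 - 7*q^2 + 10*q) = q*(q - 1)*(q^3 - 4*q^2 - 7*q + 10) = q*(q - 1)^2*(q^2 - 3*q - 10) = q*(q - 1)^2*(q + 2)*(q - 5)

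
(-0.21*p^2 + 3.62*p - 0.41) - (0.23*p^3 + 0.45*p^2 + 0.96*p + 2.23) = -0.23*p^3 - 0.66*p^2 + 2.66*p - 2.64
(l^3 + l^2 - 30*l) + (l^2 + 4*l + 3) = l^3 + 2*l^2 - 26*l + 3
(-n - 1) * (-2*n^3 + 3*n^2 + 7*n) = 2*n^4 - n^3 - 10*n^2 - 7*n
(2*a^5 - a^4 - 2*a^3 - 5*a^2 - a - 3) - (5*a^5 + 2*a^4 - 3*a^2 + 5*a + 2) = -3*a^5 - 3*a^4 - 2*a^3 - 2*a^2 - 6*a - 5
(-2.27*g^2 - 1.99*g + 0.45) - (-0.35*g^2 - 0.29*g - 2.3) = -1.92*g^2 - 1.7*g + 2.75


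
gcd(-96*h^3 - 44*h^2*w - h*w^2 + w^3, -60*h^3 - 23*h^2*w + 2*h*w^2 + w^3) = 12*h^2 + 7*h*w + w^2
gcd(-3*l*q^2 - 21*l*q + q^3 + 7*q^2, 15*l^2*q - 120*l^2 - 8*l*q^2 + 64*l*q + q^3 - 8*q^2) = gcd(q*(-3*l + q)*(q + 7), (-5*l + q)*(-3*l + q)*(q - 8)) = -3*l + q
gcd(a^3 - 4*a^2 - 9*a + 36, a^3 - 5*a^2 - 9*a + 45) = a^2 - 9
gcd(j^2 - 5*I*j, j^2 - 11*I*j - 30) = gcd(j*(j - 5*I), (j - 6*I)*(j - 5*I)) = j - 5*I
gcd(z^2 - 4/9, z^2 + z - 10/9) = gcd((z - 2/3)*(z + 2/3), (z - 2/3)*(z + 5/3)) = z - 2/3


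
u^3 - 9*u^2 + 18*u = u*(u - 6)*(u - 3)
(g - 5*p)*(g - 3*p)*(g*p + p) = g^3*p - 8*g^2*p^2 + g^2*p + 15*g*p^3 - 8*g*p^2 + 15*p^3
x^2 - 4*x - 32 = (x - 8)*(x + 4)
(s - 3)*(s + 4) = s^2 + s - 12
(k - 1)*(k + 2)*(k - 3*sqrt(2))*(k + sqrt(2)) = k^4 - 2*sqrt(2)*k^3 + k^3 - 8*k^2 - 2*sqrt(2)*k^2 - 6*k + 4*sqrt(2)*k + 12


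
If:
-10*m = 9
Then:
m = -9/10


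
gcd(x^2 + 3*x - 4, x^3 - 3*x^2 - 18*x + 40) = x + 4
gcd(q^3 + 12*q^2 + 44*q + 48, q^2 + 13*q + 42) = q + 6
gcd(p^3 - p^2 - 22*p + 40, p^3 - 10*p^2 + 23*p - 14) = p - 2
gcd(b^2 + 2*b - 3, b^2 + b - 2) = b - 1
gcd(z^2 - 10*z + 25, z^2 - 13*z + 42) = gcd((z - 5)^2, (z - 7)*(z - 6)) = 1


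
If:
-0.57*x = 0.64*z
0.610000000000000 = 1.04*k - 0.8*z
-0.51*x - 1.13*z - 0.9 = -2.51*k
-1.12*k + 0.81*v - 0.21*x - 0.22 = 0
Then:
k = 0.27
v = 0.76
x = 0.47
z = -0.42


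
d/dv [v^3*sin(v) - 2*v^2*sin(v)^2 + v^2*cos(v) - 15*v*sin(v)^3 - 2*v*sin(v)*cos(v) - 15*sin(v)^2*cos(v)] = v^3*cos(v) + 2*v^2*sin(v) - 2*v^2*sin(2*v) - 37*v*cos(v)/4 + 45*v*cos(3*v)/4 - 2*v - 15*sin(v)/2 - sin(2*v) - 15*sin(3*v)/2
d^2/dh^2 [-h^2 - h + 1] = -2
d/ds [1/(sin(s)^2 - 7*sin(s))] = (7 - 2*sin(s))*cos(s)/((sin(s) - 7)^2*sin(s)^2)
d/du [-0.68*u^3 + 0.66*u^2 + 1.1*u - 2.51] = -2.04*u^2 + 1.32*u + 1.1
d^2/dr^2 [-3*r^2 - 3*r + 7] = -6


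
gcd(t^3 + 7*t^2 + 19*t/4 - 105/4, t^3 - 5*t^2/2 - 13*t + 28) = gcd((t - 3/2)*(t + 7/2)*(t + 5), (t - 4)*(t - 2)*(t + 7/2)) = t + 7/2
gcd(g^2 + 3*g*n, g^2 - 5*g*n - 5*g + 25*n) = 1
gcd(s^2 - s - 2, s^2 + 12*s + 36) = 1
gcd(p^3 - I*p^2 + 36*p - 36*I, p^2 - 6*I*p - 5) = p - I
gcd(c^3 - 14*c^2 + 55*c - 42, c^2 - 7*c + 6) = c^2 - 7*c + 6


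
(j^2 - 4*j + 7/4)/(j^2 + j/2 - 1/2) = (j - 7/2)/(j + 1)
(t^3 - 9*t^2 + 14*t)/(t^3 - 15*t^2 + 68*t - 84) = t/(t - 6)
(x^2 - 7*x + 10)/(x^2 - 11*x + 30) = (x - 2)/(x - 6)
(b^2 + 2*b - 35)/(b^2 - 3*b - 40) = (-b^2 - 2*b + 35)/(-b^2 + 3*b + 40)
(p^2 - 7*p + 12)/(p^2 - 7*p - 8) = (-p^2 + 7*p - 12)/(-p^2 + 7*p + 8)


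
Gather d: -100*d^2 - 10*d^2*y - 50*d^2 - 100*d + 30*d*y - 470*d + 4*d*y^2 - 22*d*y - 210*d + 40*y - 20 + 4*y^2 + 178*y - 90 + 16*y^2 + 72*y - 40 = d^2*(-10*y - 150) + d*(4*y^2 + 8*y - 780) + 20*y^2 + 290*y - 150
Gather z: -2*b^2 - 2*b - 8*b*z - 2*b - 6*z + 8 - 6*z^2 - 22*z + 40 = -2*b^2 - 4*b - 6*z^2 + z*(-8*b - 28) + 48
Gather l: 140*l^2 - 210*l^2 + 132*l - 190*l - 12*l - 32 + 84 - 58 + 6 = -70*l^2 - 70*l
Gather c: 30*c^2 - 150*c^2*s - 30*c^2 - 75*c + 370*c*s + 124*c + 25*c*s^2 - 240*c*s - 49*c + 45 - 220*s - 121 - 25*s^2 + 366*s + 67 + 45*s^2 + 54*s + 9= -150*c^2*s + c*(25*s^2 + 130*s) + 20*s^2 + 200*s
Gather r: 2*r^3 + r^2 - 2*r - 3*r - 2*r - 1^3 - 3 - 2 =2*r^3 + r^2 - 7*r - 6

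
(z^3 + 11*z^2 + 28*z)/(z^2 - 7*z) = (z^2 + 11*z + 28)/(z - 7)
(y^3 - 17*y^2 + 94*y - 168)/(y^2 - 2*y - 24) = (y^2 - 11*y + 28)/(y + 4)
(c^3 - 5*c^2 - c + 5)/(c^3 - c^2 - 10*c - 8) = (c^2 - 6*c + 5)/(c^2 - 2*c - 8)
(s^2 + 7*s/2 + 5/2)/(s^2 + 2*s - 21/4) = 2*(2*s^2 + 7*s + 5)/(4*s^2 + 8*s - 21)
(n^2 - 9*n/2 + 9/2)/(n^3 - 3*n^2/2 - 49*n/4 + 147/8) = 4*(n - 3)/(4*n^2 - 49)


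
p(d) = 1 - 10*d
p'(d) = -10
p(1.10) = -10.00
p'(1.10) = -10.00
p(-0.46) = 5.60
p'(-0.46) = -10.00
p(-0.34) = 4.40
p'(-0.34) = -10.00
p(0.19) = -0.90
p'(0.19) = -10.00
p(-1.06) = 11.60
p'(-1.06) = -10.00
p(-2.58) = 26.80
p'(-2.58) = -10.00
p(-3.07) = 31.70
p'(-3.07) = -10.00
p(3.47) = -33.70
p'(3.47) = -10.00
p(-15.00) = 151.00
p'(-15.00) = -10.00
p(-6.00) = 61.00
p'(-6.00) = -10.00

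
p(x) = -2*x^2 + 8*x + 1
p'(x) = 8 - 4*x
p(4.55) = -4.00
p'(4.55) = -10.20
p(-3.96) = -62.04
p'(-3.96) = 23.84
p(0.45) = 4.20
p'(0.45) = 6.20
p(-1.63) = -17.35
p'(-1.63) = 14.52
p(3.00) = 7.00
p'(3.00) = -4.00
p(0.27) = 3.01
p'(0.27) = 6.92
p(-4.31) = -70.63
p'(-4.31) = 25.24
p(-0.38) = -2.33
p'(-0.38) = 9.52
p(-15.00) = -569.00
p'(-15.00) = 68.00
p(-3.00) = -41.00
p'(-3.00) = 20.00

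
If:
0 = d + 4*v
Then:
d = -4*v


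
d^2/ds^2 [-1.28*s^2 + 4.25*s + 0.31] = -2.56000000000000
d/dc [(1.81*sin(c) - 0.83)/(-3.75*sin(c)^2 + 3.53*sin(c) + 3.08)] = (6.7875*sin(c)^2 - 6.225*sin(c) + 8.5047)*cos(c)/(14.0625*sin(c)^4 - 26.475*sin(c)^3 - 10.6391*sin(c)^2 + 21.7448*sin(c) + 9.4864)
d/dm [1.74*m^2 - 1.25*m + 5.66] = 3.48*m - 1.25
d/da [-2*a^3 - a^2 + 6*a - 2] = -6*a^2 - 2*a + 6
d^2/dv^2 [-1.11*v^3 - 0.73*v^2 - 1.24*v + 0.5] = -6.66*v - 1.46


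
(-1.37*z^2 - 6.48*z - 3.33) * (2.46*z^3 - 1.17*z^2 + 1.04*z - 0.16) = -3.3702*z^5 - 14.3379*z^4 - 2.035*z^3 - 2.6239*z^2 - 2.4264*z + 0.5328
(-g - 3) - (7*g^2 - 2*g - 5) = -7*g^2 + g + 2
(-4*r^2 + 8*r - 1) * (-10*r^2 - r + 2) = 40*r^4 - 76*r^3 - 6*r^2 + 17*r - 2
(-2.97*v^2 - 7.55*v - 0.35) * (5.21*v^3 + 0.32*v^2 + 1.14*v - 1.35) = -15.4737*v^5 - 40.2859*v^4 - 7.6253*v^3 - 4.7095*v^2 + 9.7935*v + 0.4725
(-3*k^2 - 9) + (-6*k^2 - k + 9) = -9*k^2 - k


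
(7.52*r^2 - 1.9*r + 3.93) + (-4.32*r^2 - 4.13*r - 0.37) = 3.2*r^2 - 6.03*r + 3.56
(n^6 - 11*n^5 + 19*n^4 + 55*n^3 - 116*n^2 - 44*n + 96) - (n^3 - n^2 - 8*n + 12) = n^6 - 11*n^5 + 19*n^4 + 54*n^3 - 115*n^2 - 36*n + 84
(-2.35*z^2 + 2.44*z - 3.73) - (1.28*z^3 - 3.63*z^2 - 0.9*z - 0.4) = -1.28*z^3 + 1.28*z^2 + 3.34*z - 3.33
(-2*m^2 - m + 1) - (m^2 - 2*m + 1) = -3*m^2 + m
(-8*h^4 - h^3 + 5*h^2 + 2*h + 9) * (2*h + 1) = -16*h^5 - 10*h^4 + 9*h^3 + 9*h^2 + 20*h + 9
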